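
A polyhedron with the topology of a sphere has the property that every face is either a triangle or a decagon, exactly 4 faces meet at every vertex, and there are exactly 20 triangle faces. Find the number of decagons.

Let x be the number of decagons; then F = 20 + x.
Edge–face incidences: 2E = 3·20 + 10·x = 60 + 10x.
Every vertex has degree 4, so 4V = 2E.
Euler: V − E + F = 2 ⇒ (2E)/4 − E + (20 + x) = 2.
Multiply by 8: 2·(2E) − 4·(2E) + 8·(20 + x) = 16, i.e. 160 + 8x − 2·(60 + 10x) = 16.
Collecting terms: −12x + 40 = 16, so −12x = −24, so x = 2.
Then 2E = 60 + 10·2 = 80, so E = 40, V = 2E/4 = 20, F = 20 + 2 = 22.

2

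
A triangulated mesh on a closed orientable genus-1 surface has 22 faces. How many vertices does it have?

χ = 2 − 2·1 = 0, and every face is a triangle so 3F = 2E.
E = 3·22/2 = 33. Then V = 0 + E − F = 0 + 33 − 22 = 11.

11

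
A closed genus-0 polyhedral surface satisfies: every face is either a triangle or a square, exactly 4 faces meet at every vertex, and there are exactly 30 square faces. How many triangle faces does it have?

Let x be the number of triangles; then F = 30 + x.
Edge–face incidences: 2E = 4·30 + 3·x = 120 + 3x.
Every vertex has degree 4, so 4V = 2E.
Euler: V − E + F = 2 ⇒ (2E)/4 − E + (30 + x) = 2.
Multiply by 8: 2·(2E) − 4·(2E) + 8·(30 + x) = 16, i.e. 240 + 8x − 2·(120 + 3x) = 16.
Collecting terms: 2x = 16, so x = 8.
Then 2E = 120 + 3·8 = 144, so E = 72, V = 2E/4 = 36, F = 30 + 8 = 38.

8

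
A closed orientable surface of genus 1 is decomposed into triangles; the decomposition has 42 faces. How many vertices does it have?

21

χ = 2 − 2·1 = 0, and every face is a triangle so 3F = 2E.
E = 3·42/2 = 63. Then V = 0 + E − F = 0 + 63 − 42 = 21.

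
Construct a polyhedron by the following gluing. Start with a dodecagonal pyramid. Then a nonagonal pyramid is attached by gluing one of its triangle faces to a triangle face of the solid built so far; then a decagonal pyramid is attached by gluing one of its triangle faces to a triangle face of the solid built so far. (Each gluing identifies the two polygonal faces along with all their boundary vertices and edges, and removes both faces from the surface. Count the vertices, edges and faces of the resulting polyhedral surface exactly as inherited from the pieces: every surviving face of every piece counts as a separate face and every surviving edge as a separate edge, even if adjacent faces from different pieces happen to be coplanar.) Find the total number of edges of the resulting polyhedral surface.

56

A dodecagonal pyramid: V=13, E=24, F=13.
Attach a nonagonal pyramid (V=10, E=18, F=10) along a 3-gon: merge 3 vertices and 3 edges, delete both glued faces → V=20, E=39, F=21.
Attach a decagonal pyramid (V=11, E=20, F=11) along a 3-gon: merge 3 vertices and 3 edges, delete both glued faces → V=28, E=56, F=30.
Check: V − E + F = 28 − 56 + 30 = 2.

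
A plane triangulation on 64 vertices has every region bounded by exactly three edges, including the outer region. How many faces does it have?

In a plane triangulation 3F = 2E and V − E + F = 2, so F = 2V − 4 = 2·64 − 4 = 124.

124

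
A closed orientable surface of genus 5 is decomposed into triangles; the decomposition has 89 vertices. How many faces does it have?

χ = 2 − 2·5 = -8, and every face is a triangle so 3F = 2E.
V − E + F = -8 with E = 3F/2 gives 89 − (3/2 − 1)·F = -8, so F = 194 and E = 291.

194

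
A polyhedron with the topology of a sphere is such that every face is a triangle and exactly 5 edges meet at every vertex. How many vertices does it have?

Each face has 3 edges and each edge borders two faces, so 2E = 3F.
Each vertex has degree 5, so 5V = 2E and hence V = 3F/5.
Euler: V − E + F = 2 ⇒ (3F/5) − (3F/2) + F = 2.
Multiply by 10: (6 − 15 + 10)F = 20, i.e. 1F = 20.
So F = 20, E = 3·20/2 = 30, V = 3·20/5 = 12.

12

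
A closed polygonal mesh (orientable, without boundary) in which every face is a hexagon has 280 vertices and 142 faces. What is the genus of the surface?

3

Every face is a hexagon, so 2E = 6·142 = 852, giving E = 426.
χ = V − E + F = 280 − 426 + 142 = -4.
For a closed orientable surface χ = 2 − 2g, so g = (2 − (-4))/2 = 3.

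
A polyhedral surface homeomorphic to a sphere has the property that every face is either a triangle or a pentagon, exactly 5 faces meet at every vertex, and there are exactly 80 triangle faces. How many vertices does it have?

60

Let x be the number of pentagons; then F = 80 + x.
Edge–face incidences: 2E = 3·80 + 5·x = 240 + 5x.
Every vertex has degree 5, so 5V = 2E.
Euler: V − E + F = 2 ⇒ (2E)/5 − E + (80 + x) = 2.
Multiply by 10: 2·(2E) − 5·(2E) + 10·(80 + x) = 20, i.e. 800 + 10x − 3·(240 + 5x) = 20.
Collecting terms: −5x + 80 = 20, so −5x = −60, so x = 12.
Then 2E = 240 + 5·12 = 300, so E = 150, V = 2E/5 = 60, F = 80 + 12 = 92.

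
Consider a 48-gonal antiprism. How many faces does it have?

An antiprism on an n-gon has two n-gon caps and 2n triangles: V = 2·48 = 96, E = 4·48 = 192, F = 2·48 + 2 = 98.

98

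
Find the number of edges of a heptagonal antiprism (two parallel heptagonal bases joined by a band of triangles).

An antiprism on an n-gon has two n-gon caps and 2n triangles: V = 2·7 = 14, E = 4·7 = 28, F = 2·7 + 2 = 16.

28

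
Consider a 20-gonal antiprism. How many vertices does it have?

40

An antiprism on an n-gon has two n-gon caps and 2n triangles: V = 2·20 = 40, E = 4·20 = 80, F = 2·20 + 2 = 42.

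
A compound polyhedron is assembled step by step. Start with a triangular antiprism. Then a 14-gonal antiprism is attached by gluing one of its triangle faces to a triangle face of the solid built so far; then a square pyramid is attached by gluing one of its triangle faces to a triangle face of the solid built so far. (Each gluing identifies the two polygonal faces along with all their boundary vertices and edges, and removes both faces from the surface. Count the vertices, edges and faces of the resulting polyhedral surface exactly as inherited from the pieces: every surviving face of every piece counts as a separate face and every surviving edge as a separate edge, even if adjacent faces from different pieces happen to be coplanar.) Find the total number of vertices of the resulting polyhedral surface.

A triangular antiprism: V=6, E=12, F=8.
Attach a 14-gonal antiprism (V=28, E=56, F=30) along a 3-gon: merge 3 vertices and 3 edges, delete both glued faces → V=31, E=65, F=36.
Attach a square pyramid (V=5, E=8, F=5) along a 3-gon: merge 3 vertices and 3 edges, delete both glued faces → V=33, E=70, F=39.
Check: V − E + F = 33 − 70 + 39 = 2.

33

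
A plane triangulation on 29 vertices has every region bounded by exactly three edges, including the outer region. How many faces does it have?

54

In a plane triangulation 3F = 2E and V − E + F = 2, so F = 2V − 4 = 2·29 − 4 = 54.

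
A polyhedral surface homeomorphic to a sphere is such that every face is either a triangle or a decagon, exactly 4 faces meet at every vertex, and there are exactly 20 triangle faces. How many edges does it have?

Let x be the number of decagons; then F = 20 + x.
Edge–face incidences: 2E = 3·20 + 10·x = 60 + 10x.
Every vertex has degree 4, so 4V = 2E.
Euler: V − E + F = 2 ⇒ (2E)/4 − E + (20 + x) = 2.
Multiply by 8: 2·(2E) − 4·(2E) + 8·(20 + x) = 16, i.e. 160 + 8x − 2·(60 + 10x) = 16.
Collecting terms: −12x + 40 = 16, so −12x = −24, so x = 2.
Then 2E = 60 + 10·2 = 80, so E = 40, V = 2E/4 = 20, F = 20 + 2 = 22.

40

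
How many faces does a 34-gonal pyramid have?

A pyramid on an n-gon base has one n-gon and n triangles: V = 34 + 1 = 35, E = 2·34 = 68, F = 34 + 1 = 35.
Check: V − E + F = 35 − 68 + 35 = 2.

35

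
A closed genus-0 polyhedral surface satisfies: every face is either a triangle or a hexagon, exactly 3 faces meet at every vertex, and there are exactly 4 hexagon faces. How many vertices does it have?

12

Let x be the number of triangles; then F = 4 + x.
Edge–face incidences: 2E = 6·4 + 3·x = 24 + 3x.
Every vertex has degree 3, so 3V = 2E.
Euler: V − E + F = 2 ⇒ (2E)/3 − E + (4 + x) = 2.
Multiply by 6: 2·(2E) − 3·(2E) + 6·(4 + x) = 12, i.e. 24 + 6x − (24 + 3x) = 12.
Collecting terms: 3x = 12, so x = 4.
Then 2E = 24 + 3·4 = 36, so E = 18, V = 2E/3 = 12, F = 4 + 4 = 8.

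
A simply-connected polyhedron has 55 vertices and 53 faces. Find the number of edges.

Here V − E + F = 2.
E = V + F − (2) = 55 + 53 − (2) = 106.

106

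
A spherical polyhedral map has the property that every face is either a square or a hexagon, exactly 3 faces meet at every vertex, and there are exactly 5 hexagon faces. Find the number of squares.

6

Let x be the number of squares; then F = 5 + x.
Edge–face incidences: 2E = 6·5 + 4·x = 30 + 4x.
Every vertex has degree 3, so 3V = 2E.
Euler: V − E + F = 2 ⇒ (2E)/3 − E + (5 + x) = 2.
Multiply by 6: 2·(2E) − 3·(2E) + 6·(5 + x) = 12, i.e. 30 + 6x − (30 + 4x) = 12.
Collecting terms: 2x = 12, so x = 6.
Then 2E = 30 + 4·6 = 54, so E = 27, V = 2E/3 = 18, F = 5 + 6 = 11.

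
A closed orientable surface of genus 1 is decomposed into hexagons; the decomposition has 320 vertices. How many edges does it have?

480

χ = 2 − 2·1 = 0, and every face is a hexagon so 6F = 2E.
V − E + F = 0 with E = 6F/2 gives 320 − (6/2 − 1)·F = 0, so F = 160 and E = 480.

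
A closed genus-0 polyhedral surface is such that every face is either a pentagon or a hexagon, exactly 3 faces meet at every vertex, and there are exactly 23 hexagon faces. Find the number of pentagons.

Let x be the number of pentagons; then F = 23 + x.
Edge–face incidences: 2E = 6·23 + 5·x = 138 + 5x.
Every vertex has degree 3, so 3V = 2E.
Euler: V − E + F = 2 ⇒ (2E)/3 − E + (23 + x) = 2.
Multiply by 6: 2·(2E) − 3·(2E) + 6·(23 + x) = 12, i.e. 138 + 6x − (138 + 5x) = 12.
Collecting terms: x = 12.
Then 2E = 138 + 5·12 = 198, so E = 99, V = 2E/3 = 66, F = 23 + 12 = 35.

12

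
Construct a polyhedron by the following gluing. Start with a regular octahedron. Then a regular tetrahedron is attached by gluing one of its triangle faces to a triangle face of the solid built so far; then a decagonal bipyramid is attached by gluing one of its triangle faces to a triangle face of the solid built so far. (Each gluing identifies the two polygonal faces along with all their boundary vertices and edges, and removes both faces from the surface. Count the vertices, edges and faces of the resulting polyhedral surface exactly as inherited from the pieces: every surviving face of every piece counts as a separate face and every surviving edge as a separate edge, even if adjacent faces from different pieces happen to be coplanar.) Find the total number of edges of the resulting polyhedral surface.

42

A regular octahedron: V=6, E=12, F=8.
Attach a regular tetrahedron (V=4, E=6, F=4) along a 3-gon: merge 3 vertices and 3 edges, delete both glued faces → V=7, E=15, F=10.
Attach a decagonal bipyramid (V=12, E=30, F=20) along a 3-gon: merge 3 vertices and 3 edges, delete both glued faces → V=16, E=42, F=28.
Check: V − E + F = 16 − 42 + 28 = 2.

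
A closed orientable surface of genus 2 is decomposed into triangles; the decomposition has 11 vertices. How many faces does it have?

χ = 2 − 2·2 = -2, and every face is a triangle so 3F = 2E.
V − E + F = -2 with E = 3F/2 gives 11 − (3/2 − 1)·F = -2, so F = 26 and E = 39.

26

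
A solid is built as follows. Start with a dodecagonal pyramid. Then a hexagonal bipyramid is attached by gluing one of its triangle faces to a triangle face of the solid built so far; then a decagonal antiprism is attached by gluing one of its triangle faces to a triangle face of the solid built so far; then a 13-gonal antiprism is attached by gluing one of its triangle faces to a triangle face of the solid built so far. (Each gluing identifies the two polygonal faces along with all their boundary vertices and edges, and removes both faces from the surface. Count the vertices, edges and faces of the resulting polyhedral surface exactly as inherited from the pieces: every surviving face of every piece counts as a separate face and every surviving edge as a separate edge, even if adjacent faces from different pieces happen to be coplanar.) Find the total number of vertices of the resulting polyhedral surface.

A dodecagonal pyramid: V=13, E=24, F=13.
Attach a hexagonal bipyramid (V=8, E=18, F=12) along a 3-gon: merge 3 vertices and 3 edges, delete both glued faces → V=18, E=39, F=23.
Attach a decagonal antiprism (V=20, E=40, F=22) along a 3-gon: merge 3 vertices and 3 edges, delete both glued faces → V=35, E=76, F=43.
Attach a 13-gonal antiprism (V=26, E=52, F=28) along a 3-gon: merge 3 vertices and 3 edges, delete both glued faces → V=58, E=125, F=69.
Check: V − E + F = 58 − 125 + 69 = 2.

58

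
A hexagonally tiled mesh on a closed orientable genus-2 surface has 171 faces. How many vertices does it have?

χ = 2 − 2·2 = -2, and every face is a hexagon so 6F = 2E.
E = 6·171/2 = 513. Then V = -2 + E − F = -2 + 513 − 171 = 340.

340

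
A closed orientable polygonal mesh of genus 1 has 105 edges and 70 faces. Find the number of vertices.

For a closed orientable surface of genus 1, χ = 2 − 2·1 = 0.
V = 0 + E − F = 0 + 105 − 70 = 35.

35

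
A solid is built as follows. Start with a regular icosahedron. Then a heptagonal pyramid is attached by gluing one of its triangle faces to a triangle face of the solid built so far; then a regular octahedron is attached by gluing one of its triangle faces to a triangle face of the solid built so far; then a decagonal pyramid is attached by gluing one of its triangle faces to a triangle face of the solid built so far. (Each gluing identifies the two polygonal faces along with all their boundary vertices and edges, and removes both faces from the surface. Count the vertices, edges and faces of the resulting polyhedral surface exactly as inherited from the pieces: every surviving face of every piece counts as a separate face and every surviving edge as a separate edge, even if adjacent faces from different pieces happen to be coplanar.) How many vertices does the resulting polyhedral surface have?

A regular icosahedron: V=12, E=30, F=20.
Attach a heptagonal pyramid (V=8, E=14, F=8) along a 3-gon: merge 3 vertices and 3 edges, delete both glued faces → V=17, E=41, F=26.
Attach a regular octahedron (V=6, E=12, F=8) along a 3-gon: merge 3 vertices and 3 edges, delete both glued faces → V=20, E=50, F=32.
Attach a decagonal pyramid (V=11, E=20, F=11) along a 3-gon: merge 3 vertices and 3 edges, delete both glued faces → V=28, E=67, F=41.
Check: V − E + F = 28 − 67 + 41 = 2.

28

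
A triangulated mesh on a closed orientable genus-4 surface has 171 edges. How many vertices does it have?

51

χ = 2 − 2·4 = -6, and every face is a triangle so 3F = 2E.
F = 2E/3 = 114. Then V = -6 + E − F = -6 + 171 − 114 = 51.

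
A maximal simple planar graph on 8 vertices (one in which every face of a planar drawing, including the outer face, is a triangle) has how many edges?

18

In a plane triangulation 3F = 2E and V − E + F = 2, so E = 3V − 6 = 3·8 − 6 = 18.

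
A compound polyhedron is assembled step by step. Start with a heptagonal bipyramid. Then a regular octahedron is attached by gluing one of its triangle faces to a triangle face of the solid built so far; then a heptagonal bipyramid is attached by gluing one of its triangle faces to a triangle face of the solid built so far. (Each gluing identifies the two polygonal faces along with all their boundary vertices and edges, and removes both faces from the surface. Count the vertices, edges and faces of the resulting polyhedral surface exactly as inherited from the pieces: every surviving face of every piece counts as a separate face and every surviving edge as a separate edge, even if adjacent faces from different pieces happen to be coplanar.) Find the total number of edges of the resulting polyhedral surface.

48

A heptagonal bipyramid: V=9, E=21, F=14.
Attach a regular octahedron (V=6, E=12, F=8) along a 3-gon: merge 3 vertices and 3 edges, delete both glued faces → V=12, E=30, F=20.
Attach a heptagonal bipyramid (V=9, E=21, F=14) along a 3-gon: merge 3 vertices and 3 edges, delete both glued faces → V=18, E=48, F=32.
Check: V − E + F = 18 − 48 + 32 = 2.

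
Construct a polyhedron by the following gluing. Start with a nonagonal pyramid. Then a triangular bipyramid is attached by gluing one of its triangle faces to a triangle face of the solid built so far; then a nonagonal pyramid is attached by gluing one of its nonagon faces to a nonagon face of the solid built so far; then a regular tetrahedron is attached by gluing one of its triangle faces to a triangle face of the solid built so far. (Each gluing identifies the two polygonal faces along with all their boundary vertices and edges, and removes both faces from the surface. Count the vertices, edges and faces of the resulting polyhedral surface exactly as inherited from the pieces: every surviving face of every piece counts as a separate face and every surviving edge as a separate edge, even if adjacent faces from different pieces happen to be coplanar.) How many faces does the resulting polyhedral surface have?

24

A nonagonal pyramid: V=10, E=18, F=10.
Attach a triangular bipyramid (V=5, E=9, F=6) along a 3-gon: merge 3 vertices and 3 edges, delete both glued faces → V=12, E=24, F=14.
Attach a nonagonal pyramid (V=10, E=18, F=10) along a 9-gon: merge 9 vertices and 9 edges, delete both glued faces → V=13, E=33, F=22.
Attach a regular tetrahedron (V=4, E=6, F=4) along a 3-gon: merge 3 vertices and 3 edges, delete both glued faces → V=14, E=36, F=24.
Check: V − E + F = 14 − 36 + 24 = 2.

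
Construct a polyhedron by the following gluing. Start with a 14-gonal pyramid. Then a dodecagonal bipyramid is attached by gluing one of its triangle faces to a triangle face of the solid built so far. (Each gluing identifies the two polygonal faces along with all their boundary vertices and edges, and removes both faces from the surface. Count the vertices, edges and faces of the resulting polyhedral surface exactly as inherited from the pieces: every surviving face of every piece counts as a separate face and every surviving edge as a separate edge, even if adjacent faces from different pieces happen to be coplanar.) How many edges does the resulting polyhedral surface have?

61

A 14-gonal pyramid: V=15, E=28, F=15.
Attach a dodecagonal bipyramid (V=14, E=36, F=24) along a 3-gon: merge 3 vertices and 3 edges, delete both glued faces → V=26, E=61, F=37.
Check: V − E + F = 26 − 61 + 37 = 2.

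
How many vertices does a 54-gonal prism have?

108

A prism on an n-gon has two n-gon bases and n rectangular sides: V = 2·54 = 108, E = 3·54 = 162, F = 54 + 2 = 56.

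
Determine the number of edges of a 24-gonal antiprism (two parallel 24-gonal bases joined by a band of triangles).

An antiprism on an n-gon has two n-gon caps and 2n triangles: V = 2·24 = 48, E = 4·24 = 96, F = 2·24 + 2 = 50.

96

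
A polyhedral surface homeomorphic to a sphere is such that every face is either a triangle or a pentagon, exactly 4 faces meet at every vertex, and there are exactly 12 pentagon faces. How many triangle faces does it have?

20

Let x be the number of triangles; then F = 12 + x.
Edge–face incidences: 2E = 5·12 + 3·x = 60 + 3x.
Every vertex has degree 4, so 4V = 2E.
Euler: V − E + F = 2 ⇒ (2E)/4 − E + (12 + x) = 2.
Multiply by 8: 2·(2E) − 4·(2E) + 8·(12 + x) = 16, i.e. 96 + 8x − 2·(60 + 3x) = 16.
Collecting terms: 2x − 24 = 16, so 2x = 40, so x = 20.
Then 2E = 60 + 3·20 = 120, so E = 60, V = 2E/4 = 30, F = 12 + 20 = 32.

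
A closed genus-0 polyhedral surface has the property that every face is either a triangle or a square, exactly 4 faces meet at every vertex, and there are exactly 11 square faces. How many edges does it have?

34

Let x be the number of triangles; then F = 11 + x.
Edge–face incidences: 2E = 4·11 + 3·x = 44 + 3x.
Every vertex has degree 4, so 4V = 2E.
Euler: V − E + F = 2 ⇒ (2E)/4 − E + (11 + x) = 2.
Multiply by 8: 2·(2E) − 4·(2E) + 8·(11 + x) = 16, i.e. 88 + 8x − 2·(44 + 3x) = 16.
Collecting terms: 2x = 16, so x = 8.
Then 2E = 44 + 3·8 = 68, so E = 34, V = 2E/4 = 17, F = 11 + 8 = 19.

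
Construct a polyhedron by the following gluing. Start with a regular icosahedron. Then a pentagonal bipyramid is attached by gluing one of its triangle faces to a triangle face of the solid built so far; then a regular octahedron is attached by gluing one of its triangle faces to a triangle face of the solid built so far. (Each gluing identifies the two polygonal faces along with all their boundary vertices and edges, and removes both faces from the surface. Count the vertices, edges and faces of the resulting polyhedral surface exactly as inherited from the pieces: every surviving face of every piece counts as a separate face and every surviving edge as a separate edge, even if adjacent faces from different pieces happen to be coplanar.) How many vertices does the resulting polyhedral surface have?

19

A regular icosahedron: V=12, E=30, F=20.
Attach a pentagonal bipyramid (V=7, E=15, F=10) along a 3-gon: merge 3 vertices and 3 edges, delete both glued faces → V=16, E=42, F=28.
Attach a regular octahedron (V=6, E=12, F=8) along a 3-gon: merge 3 vertices and 3 edges, delete both glued faces → V=19, E=51, F=34.
Check: V − E + F = 19 − 51 + 34 = 2.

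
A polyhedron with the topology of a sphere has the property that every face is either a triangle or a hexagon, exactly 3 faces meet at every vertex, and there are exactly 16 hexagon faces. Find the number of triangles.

Let x be the number of triangles; then F = 16 + x.
Edge–face incidences: 2E = 6·16 + 3·x = 96 + 3x.
Every vertex has degree 3, so 3V = 2E.
Euler: V − E + F = 2 ⇒ (2E)/3 − E + (16 + x) = 2.
Multiply by 6: 2·(2E) − 3·(2E) + 6·(16 + x) = 12, i.e. 96 + 6x − (96 + 3x) = 12.
Collecting terms: 3x = 12, so x = 4.
Then 2E = 96 + 3·4 = 108, so E = 54, V = 2E/3 = 36, F = 16 + 4 = 20.

4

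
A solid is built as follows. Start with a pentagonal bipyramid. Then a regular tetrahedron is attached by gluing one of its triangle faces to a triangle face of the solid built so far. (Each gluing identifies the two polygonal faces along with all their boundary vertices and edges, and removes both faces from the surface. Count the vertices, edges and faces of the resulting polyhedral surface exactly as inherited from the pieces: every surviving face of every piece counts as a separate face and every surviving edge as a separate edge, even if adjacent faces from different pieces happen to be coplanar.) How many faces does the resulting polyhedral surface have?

12

A pentagonal bipyramid: V=7, E=15, F=10.
Attach a regular tetrahedron (V=4, E=6, F=4) along a 3-gon: merge 3 vertices and 3 edges, delete both glued faces → V=8, E=18, F=12.
Check: V − E + F = 8 − 18 + 12 = 2.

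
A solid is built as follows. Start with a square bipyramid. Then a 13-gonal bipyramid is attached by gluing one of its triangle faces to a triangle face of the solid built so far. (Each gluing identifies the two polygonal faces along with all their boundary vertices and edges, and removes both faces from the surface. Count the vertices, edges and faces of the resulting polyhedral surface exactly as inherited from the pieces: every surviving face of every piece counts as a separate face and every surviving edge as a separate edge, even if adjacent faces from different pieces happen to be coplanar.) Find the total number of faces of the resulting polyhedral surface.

A square bipyramid: V=6, E=12, F=8.
Attach a 13-gonal bipyramid (V=15, E=39, F=26) along a 3-gon: merge 3 vertices and 3 edges, delete both glued faces → V=18, E=48, F=32.
Check: V − E + F = 18 − 48 + 32 = 2.

32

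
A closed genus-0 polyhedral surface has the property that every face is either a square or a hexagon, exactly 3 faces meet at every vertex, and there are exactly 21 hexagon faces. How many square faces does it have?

Let x be the number of squares; then F = 21 + x.
Edge–face incidences: 2E = 6·21 + 4·x = 126 + 4x.
Every vertex has degree 3, so 3V = 2E.
Euler: V − E + F = 2 ⇒ (2E)/3 − E + (21 + x) = 2.
Multiply by 6: 2·(2E) − 3·(2E) + 6·(21 + x) = 12, i.e. 126 + 6x − (126 + 4x) = 12.
Collecting terms: 2x = 12, so x = 6.
Then 2E = 126 + 4·6 = 150, so E = 75, V = 2E/3 = 50, F = 21 + 6 = 27.

6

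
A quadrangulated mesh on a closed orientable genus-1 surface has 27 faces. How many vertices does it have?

27

χ = 2 − 2·1 = 0, and every face is a square so 4F = 2E.
E = 4·27/2 = 54. Then V = 0 + E − F = 0 + 54 − 27 = 27.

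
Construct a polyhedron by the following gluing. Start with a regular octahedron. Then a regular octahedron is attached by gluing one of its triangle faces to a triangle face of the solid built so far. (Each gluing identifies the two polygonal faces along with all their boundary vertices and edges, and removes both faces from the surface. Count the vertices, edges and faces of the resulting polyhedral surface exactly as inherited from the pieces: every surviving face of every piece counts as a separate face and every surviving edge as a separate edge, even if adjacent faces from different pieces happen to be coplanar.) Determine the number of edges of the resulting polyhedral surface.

A regular octahedron: V=6, E=12, F=8.
Attach a regular octahedron (V=6, E=12, F=8) along a 3-gon: merge 3 vertices and 3 edges, delete both glued faces → V=9, E=21, F=14.
Check: V − E + F = 9 − 21 + 14 = 2.

21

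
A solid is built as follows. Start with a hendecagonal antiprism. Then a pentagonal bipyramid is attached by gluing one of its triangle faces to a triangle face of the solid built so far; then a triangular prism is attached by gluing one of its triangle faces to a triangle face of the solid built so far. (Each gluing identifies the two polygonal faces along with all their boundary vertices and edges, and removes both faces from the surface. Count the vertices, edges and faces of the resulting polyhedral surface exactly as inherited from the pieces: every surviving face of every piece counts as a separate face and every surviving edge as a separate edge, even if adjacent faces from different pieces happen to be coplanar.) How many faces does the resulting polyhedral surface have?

35

A hendecagonal antiprism: V=22, E=44, F=24.
Attach a pentagonal bipyramid (V=7, E=15, F=10) along a 3-gon: merge 3 vertices and 3 edges, delete both glued faces → V=26, E=56, F=32.
Attach a triangular prism (V=6, E=9, F=5) along a 3-gon: merge 3 vertices and 3 edges, delete both glued faces → V=29, E=62, F=35.
Check: V − E + F = 29 − 62 + 35 = 2.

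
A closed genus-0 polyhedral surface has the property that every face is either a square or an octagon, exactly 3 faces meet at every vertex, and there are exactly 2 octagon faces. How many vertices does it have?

Let x be the number of squares; then F = 2 + x.
Edge–face incidences: 2E = 8·2 + 4·x = 16 + 4x.
Every vertex has degree 3, so 3V = 2E.
Euler: V − E + F = 2 ⇒ (2E)/3 − E + (2 + x) = 2.
Multiply by 6: 2·(2E) − 3·(2E) + 6·(2 + x) = 12, i.e. 12 + 6x − (16 + 4x) = 12.
Collecting terms: 2x − 4 = 12, so 2x = 16, so x = 8.
Then 2E = 16 + 4·8 = 48, so E = 24, V = 2E/3 = 16, F = 2 + 8 = 10.

16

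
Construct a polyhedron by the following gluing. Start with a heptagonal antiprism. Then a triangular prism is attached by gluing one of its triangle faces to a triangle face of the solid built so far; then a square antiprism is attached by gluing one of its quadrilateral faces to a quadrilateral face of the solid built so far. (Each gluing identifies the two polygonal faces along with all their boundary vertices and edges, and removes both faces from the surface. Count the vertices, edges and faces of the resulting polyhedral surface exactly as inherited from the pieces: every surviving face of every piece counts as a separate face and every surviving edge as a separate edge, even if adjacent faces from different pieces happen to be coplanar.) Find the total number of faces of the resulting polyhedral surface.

A heptagonal antiprism: V=14, E=28, F=16.
Attach a triangular prism (V=6, E=9, F=5) along a 3-gon: merge 3 vertices and 3 edges, delete both glued faces → V=17, E=34, F=19.
Attach a square antiprism (V=8, E=16, F=10) along a 4-gon: merge 4 vertices and 4 edges, delete both glued faces → V=21, E=46, F=27.
Check: V − E + F = 21 − 46 + 27 = 2.

27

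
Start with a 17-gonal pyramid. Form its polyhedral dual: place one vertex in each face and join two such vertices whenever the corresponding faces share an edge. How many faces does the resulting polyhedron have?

The base solid has V = 18, E = 34, F = 18.
The dual swaps V and F and preserves E: V′ = F = 18, E′ = E = 34, F′ = V = 18.

18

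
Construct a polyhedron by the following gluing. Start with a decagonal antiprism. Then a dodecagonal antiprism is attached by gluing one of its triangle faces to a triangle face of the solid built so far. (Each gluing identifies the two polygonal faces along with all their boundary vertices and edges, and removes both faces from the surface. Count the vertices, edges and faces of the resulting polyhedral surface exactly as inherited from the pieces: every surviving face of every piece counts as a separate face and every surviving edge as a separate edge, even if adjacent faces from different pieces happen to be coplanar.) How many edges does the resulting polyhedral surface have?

85

A decagonal antiprism: V=20, E=40, F=22.
Attach a dodecagonal antiprism (V=24, E=48, F=26) along a 3-gon: merge 3 vertices and 3 edges, delete both glued faces → V=41, E=85, F=46.
Check: V − E + F = 41 − 85 + 46 = 2.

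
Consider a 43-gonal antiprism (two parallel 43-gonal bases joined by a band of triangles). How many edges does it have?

172

An antiprism on an n-gon has two n-gon caps and 2n triangles: V = 2·43 = 86, E = 4·43 = 172, F = 2·43 + 2 = 88.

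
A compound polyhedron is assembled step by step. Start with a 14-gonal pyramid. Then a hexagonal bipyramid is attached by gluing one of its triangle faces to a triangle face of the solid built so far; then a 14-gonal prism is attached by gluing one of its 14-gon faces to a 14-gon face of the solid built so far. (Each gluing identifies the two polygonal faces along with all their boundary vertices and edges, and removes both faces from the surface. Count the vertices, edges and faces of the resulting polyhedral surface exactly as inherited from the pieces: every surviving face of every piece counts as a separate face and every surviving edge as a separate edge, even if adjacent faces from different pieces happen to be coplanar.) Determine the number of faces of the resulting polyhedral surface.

A 14-gonal pyramid: V=15, E=28, F=15.
Attach a hexagonal bipyramid (V=8, E=18, F=12) along a 3-gon: merge 3 vertices and 3 edges, delete both glued faces → V=20, E=43, F=25.
Attach a 14-gonal prism (V=28, E=42, F=16) along a 14-gon: merge 14 vertices and 14 edges, delete both glued faces → V=34, E=71, F=39.
Check: V − E + F = 34 − 71 + 39 = 2.

39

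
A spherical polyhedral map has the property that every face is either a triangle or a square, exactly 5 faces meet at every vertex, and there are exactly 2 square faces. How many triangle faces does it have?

Let x be the number of triangles; then F = 2 + x.
Edge–face incidences: 2E = 4·2 + 3·x = 8 + 3x.
Every vertex has degree 5, so 5V = 2E.
Euler: V − E + F = 2 ⇒ (2E)/5 − E + (2 + x) = 2.
Multiply by 10: 2·(2E) − 5·(2E) + 10·(2 + x) = 20, i.e. 20 + 10x − 3·(8 + 3x) = 20.
Collecting terms: x − 4 = 20, so x = 24.
Then 2E = 8 + 3·24 = 80, so E = 40, V = 2E/5 = 16, F = 2 + 24 = 26.

24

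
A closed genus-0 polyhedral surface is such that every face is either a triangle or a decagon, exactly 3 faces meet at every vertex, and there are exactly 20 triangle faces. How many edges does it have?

Let x be the number of decagons; then F = 20 + x.
Edge–face incidences: 2E = 3·20 + 10·x = 60 + 10x.
Every vertex has degree 3, so 3V = 2E.
Euler: V − E + F = 2 ⇒ (2E)/3 − E + (20 + x) = 2.
Multiply by 6: 2·(2E) − 3·(2E) + 6·(20 + x) = 12, i.e. 120 + 6x − (60 + 10x) = 12.
Collecting terms: −4x + 60 = 12, so −4x = −48, so x = 12.
Then 2E = 60 + 10·12 = 180, so E = 90, V = 2E/3 = 60, F = 20 + 12 = 32.

90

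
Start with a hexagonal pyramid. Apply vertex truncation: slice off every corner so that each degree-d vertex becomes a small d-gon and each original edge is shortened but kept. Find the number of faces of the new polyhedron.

14

The base solid has V = 7, E = 12, F = 7.
Truncation replaces each original edge-end by a new vertex, so V′ = 2E = 24.
Each original edge survives, and each old vertex of degree d contributes d new edges; summing degrees gives Σd = 2E, so E′ = E + 2E = 3E = 36.
Each original face survives and each original vertex becomes one new face: F′ = F + V = 14.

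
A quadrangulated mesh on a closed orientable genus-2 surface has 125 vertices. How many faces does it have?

χ = 2 − 2·2 = -2, and every face is a square so 4F = 2E.
V − E + F = -2 with E = 4F/2 gives 125 − (4/2 − 1)·F = -2, so F = 127 and E = 254.

127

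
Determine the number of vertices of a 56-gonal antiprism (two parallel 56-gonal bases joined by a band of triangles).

112

An antiprism on an n-gon has two n-gon caps and 2n triangles: V = 2·56 = 112, E = 4·56 = 224, F = 2·56 + 2 = 114.
Check: V − E + F = 112 − 224 + 114 = 2.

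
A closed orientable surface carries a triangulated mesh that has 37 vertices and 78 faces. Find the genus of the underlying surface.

2

Every face is a triangle, so 2E = 3·78 = 234, giving E = 117.
χ = V − E + F = 37 − 117 + 78 = -2.
For a closed orientable surface χ = 2 − 2g, so g = (2 − (-2))/2 = 2.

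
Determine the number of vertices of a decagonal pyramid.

A pyramid on an n-gon base has one n-gon and n triangles: V = 10 + 1 = 11, E = 2·10 = 20, F = 10 + 1 = 11.

11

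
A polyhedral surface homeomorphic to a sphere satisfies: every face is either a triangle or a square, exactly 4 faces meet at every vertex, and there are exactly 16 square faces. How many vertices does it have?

22

Let x be the number of triangles; then F = 16 + x.
Edge–face incidences: 2E = 4·16 + 3·x = 64 + 3x.
Every vertex has degree 4, so 4V = 2E.
Euler: V − E + F = 2 ⇒ (2E)/4 − E + (16 + x) = 2.
Multiply by 8: 2·(2E) − 4·(2E) + 8·(16 + x) = 16, i.e. 128 + 8x − 2·(64 + 3x) = 16.
Collecting terms: 2x = 16, so x = 8.
Then 2E = 64 + 3·8 = 88, so E = 44, V = 2E/4 = 22, F = 16 + 8 = 24.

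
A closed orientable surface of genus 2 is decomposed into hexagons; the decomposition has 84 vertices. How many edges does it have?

129

χ = 2 − 2·2 = -2, and every face is a hexagon so 6F = 2E.
V − E + F = -2 with E = 6F/2 gives 84 − (6/2 − 1)·F = -2, so F = 43 and E = 129.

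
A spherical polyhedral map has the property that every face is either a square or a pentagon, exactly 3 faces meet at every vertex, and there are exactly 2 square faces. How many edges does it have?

24

Let x be the number of pentagons; then F = 2 + x.
Edge–face incidences: 2E = 4·2 + 5·x = 8 + 5x.
Every vertex has degree 3, so 3V = 2E.
Euler: V − E + F = 2 ⇒ (2E)/3 − E + (2 + x) = 2.
Multiply by 6: 2·(2E) − 3·(2E) + 6·(2 + x) = 12, i.e. 12 + 6x − (8 + 5x) = 12.
Collecting terms: x + 4 = 12, so x = 8.
Then 2E = 8 + 5·8 = 48, so E = 24, V = 2E/3 = 16, F = 2 + 8 = 10.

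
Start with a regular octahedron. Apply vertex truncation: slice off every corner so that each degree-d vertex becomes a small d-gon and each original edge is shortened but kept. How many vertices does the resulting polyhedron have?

24

The base solid has V = 6, E = 12, F = 8.
Truncation replaces each original edge-end by a new vertex, so V′ = 2E = 24.
Each original edge survives, and each old vertex of degree d contributes d new edges; summing degrees gives Σd = 2E, so E′ = E + 2E = 3E = 36.
Each original face survives and each original vertex becomes one new face: F′ = F + V = 14.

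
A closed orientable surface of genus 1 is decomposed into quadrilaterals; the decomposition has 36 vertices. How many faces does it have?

36

χ = 2 − 2·1 = 0, and every face is a square so 4F = 2E.
V − E + F = 0 with E = 4F/2 gives 36 − (4/2 − 1)·F = 0, so F = 36 and E = 72.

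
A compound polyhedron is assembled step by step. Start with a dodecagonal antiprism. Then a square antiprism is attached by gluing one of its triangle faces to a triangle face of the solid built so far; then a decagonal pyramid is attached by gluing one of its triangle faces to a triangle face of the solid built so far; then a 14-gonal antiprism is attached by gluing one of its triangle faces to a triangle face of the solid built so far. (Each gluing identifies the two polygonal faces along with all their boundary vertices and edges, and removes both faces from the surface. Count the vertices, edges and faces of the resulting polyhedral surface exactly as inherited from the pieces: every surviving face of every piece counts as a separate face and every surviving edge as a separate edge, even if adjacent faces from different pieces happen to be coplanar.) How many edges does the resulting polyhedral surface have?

A dodecagonal antiprism: V=24, E=48, F=26.
Attach a square antiprism (V=8, E=16, F=10) along a 3-gon: merge 3 vertices and 3 edges, delete both glued faces → V=29, E=61, F=34.
Attach a decagonal pyramid (V=11, E=20, F=11) along a 3-gon: merge 3 vertices and 3 edges, delete both glued faces → V=37, E=78, F=43.
Attach a 14-gonal antiprism (V=28, E=56, F=30) along a 3-gon: merge 3 vertices and 3 edges, delete both glued faces → V=62, E=131, F=71.
Check: V − E + F = 62 − 131 + 71 = 2.

131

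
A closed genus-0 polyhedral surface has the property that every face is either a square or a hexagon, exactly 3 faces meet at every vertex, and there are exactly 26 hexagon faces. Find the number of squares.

6

Let x be the number of squares; then F = 26 + x.
Edge–face incidences: 2E = 6·26 + 4·x = 156 + 4x.
Every vertex has degree 3, so 3V = 2E.
Euler: V − E + F = 2 ⇒ (2E)/3 − E + (26 + x) = 2.
Multiply by 6: 2·(2E) − 3·(2E) + 6·(26 + x) = 12, i.e. 156 + 6x − (156 + 4x) = 12.
Collecting terms: 2x = 12, so x = 6.
Then 2E = 156 + 4·6 = 180, so E = 90, V = 2E/3 = 60, F = 26 + 6 = 32.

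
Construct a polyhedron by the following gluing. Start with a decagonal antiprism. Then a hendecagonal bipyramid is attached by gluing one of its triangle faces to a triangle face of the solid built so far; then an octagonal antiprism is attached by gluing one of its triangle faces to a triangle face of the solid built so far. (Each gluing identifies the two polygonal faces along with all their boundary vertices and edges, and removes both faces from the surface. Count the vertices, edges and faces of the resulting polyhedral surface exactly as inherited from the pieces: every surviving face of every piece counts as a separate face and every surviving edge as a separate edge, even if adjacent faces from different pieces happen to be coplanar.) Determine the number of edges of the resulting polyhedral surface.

99

A decagonal antiprism: V=20, E=40, F=22.
Attach a hendecagonal bipyramid (V=13, E=33, F=22) along a 3-gon: merge 3 vertices and 3 edges, delete both glued faces → V=30, E=70, F=42.
Attach an octagonal antiprism (V=16, E=32, F=18) along a 3-gon: merge 3 vertices and 3 edges, delete both glued faces → V=43, E=99, F=58.
Check: V − E + F = 43 − 99 + 58 = 2.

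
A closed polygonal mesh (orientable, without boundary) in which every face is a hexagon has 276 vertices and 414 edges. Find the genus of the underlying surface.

1

Every face is a hexagon and each edge borders two faces, so 6F = 2·414, giving F = 138.
χ = V − E + F = 276 − 414 + 138 = 0.
For a closed orientable surface χ = 2 − 2g, so g = (2 − (0))/2 = 1.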